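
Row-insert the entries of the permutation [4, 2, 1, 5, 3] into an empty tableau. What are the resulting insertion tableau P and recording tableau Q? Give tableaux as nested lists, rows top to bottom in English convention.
Insert each entry of the permutation into P by Schensted row insertion, recording in Q the position of each new cell.

Insert 4: appended to row 1. P = [[4]], Q = [[1]].
Insert 2: 2 bumps 4 from row 1; 4 starts row 2. P = [[2], [4]], Q = [[1], [2]].
Insert 1: 1 bumps 2 from row 1; 2 bumps 4 from row 2; 4 starts row 3. P = [[1], [2], [4]], Q = [[1], [2], [3]].
Insert 5: appended to row 1. P = [[1, 5], [2], [4]], Q = [[1, 4], [2], [3]].
Insert 3: 3 bumps 5 from row 1; 5 appends to row 2. P = [[1, 3], [2, 5], [4]], Q = [[1, 4], [2, 5], [3]].

So P = [[1, 3], [2, 5], [4]], Q = [[1, 4], [2, 5], [3]].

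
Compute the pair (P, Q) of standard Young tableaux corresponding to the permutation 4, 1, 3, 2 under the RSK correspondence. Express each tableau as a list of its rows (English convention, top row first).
P = [[1, 2], [3], [4]], Q = [[1, 3], [2], [4]]

Insert each entry of the permutation into P by Schensted row insertion, recording in Q the position of each new cell.

After inserting 4: P = [[4]].
After inserting 1: P = [[1], [4]].
After inserting 3: P = [[1, 3], [4]].
After inserting 2: P = [[1, 2], [3], [4]].

So P = [[1, 2], [3], [4]], Q = [[1, 3], [2], [4]].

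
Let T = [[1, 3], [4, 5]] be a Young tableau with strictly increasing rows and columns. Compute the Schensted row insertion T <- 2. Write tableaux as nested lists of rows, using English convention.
[[1, 2], [3, 5], [4]]

In row 1, 2 replaces 3 (the leftmost entry greater than 2); 3 is bumped to row 2. In row 2, 3 replaces 4 (the leftmost entry greater than 3); 4 is bumped to row 3. 4 starts a new row 3. The new tableau is [[1, 2], [3, 5], [4]].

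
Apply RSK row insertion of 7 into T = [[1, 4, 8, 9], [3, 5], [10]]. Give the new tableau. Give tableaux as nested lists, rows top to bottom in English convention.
[[1, 4, 7, 9], [3, 5, 8], [10]]

In row 1, 7 replaces 8 (the leftmost entry greater than 7); 8 is bumped to row 2. 8 is appended to row 2. The new tableau is [[1, 4, 7, 9], [3, 5, 8], [10]].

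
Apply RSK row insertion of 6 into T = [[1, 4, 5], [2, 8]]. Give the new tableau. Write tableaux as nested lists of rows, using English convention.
[[1, 4, 5, 6], [2, 8]]

6 is larger than every entry of row 1, so it is appended to row 1. The new tableau is [[1, 4, 5, 6], [2, 8]].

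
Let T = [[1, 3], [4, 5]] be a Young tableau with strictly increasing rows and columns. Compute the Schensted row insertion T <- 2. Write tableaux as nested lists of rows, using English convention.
[[1, 2], [3, 5], [4]]

In row 1, 2 replaces 3 (the leftmost entry greater than 2); 3 is bumped to row 2. In row 2, 3 replaces 4 (the leftmost entry greater than 3); 4 is bumped to row 3. 4 starts a new row 3. The new tableau is [[1, 2], [3, 5], [4]].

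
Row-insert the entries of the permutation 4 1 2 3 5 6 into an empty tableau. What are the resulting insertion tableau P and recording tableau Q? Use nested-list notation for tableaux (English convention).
Insert each entry of the permutation into P by Schensted row insertion, recording in Q the position of each new cell.

Insert 4: appended to row 1. P = [[4]], Q = [[1]].
Insert 1: 1 bumps 4 from row 1; 4 starts row 2. P = [[1], [4]], Q = [[1], [2]].
Insert 2: appended to row 1. P = [[1, 2], [4]], Q = [[1, 3], [2]].
Insert 3: appended to row 1. P = [[1, 2, 3], [4]], Q = [[1, 3, 4], [2]].
Insert 5: appended to row 1. P = [[1, 2, 3, 5], [4]], Q = [[1, 3, 4, 5], [2]].
Insert 6: appended to row 1. P = [[1, 2, 3, 5, 6], [4]], Q = [[1, 3, 4, 5, 6], [2]].

So P = [[1, 2, 3, 5, 6], [4]], Q = [[1, 3, 4, 5, 6], [2]].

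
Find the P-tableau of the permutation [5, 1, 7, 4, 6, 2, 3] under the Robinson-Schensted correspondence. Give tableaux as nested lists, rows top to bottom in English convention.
P = [[1, 2, 3], [4, 6], [5, 7]]

Insert 5: appended to row 1. P = [[5]].
Insert 1: 1 bumps 5 from row 1; 5 starts row 2. P = [[1], [5]].
Insert 7: appended to row 1. P = [[1, 7], [5]].
Insert 4: 4 bumps 7 from row 1; 7 appends to row 2. P = [[1, 4], [5, 7]].
Insert 6: appended to row 1. P = [[1, 4, 6], [5, 7]].
Insert 2: 2 bumps 4 from row 1; 4 bumps 5 from row 2; 5 starts row 3. P = [[1, 2, 6], [4, 7], [5]].
Insert 3: 3 bumps 6 from row 1; 6 bumps 7 from row 2; 7 appends to row 3. P = [[1, 2, 3], [4, 6], [5, 7]].

So P = [[1, 2, 3], [4, 6], [5, 7]].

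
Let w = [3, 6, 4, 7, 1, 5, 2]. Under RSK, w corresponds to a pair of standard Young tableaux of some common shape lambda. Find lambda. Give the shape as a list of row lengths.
Row-insert each entry into an empty tableau.

After inserting 3: P = [[3]].
After inserting 6: P = [[3, 6]].
After inserting 4: P = [[3, 4], [6]].
After inserting 7: P = [[3, 4, 7], [6]].
After inserting 1: P = [[1, 4, 7], [3], [6]].
After inserting 5: P = [[1, 4, 5], [3, 7], [6]].
After inserting 2: P = [[1, 2, 5], [3, 4], [6, 7]].

The final insertion tableau P = [[1, 2, 5], [3, 4], [6, 7]] has shape [3, 2, 2].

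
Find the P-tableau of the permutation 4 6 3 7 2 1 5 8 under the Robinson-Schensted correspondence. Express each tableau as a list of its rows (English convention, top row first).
Insert 4: appended to row 1. P = [[4]].
Insert 6: appended to row 1. P = [[4, 6]].
Insert 3: 3 bumps 4 from row 1; 4 starts row 2. P = [[3, 6], [4]].
Insert 7: appended to row 1. P = [[3, 6, 7], [4]].
Insert 2: 2 bumps 3 from row 1; 3 bumps 4 from row 2; 4 starts row 3. P = [[2, 6, 7], [3], [4]].
Insert 1: 1 bumps 2 from row 1; 2 bumps 3 from row 2; 3 bumps 4 from row 3; 4 starts row 4. P = [[1, 6, 7], [2], [3], [4]].
Insert 5: 5 bumps 6 from row 1; 6 appends to row 2. P = [[1, 5, 7], [2, 6], [3], [4]].
Insert 8: appended to row 1. P = [[1, 5, 7, 8], [2, 6], [3], [4]].

So P = [[1, 5, 7, 8], [2, 6], [3], [4]].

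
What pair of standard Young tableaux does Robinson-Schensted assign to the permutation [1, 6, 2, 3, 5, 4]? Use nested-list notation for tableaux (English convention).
Insert each entry of the permutation into P by Schensted row insertion, recording in Q the position of each new cell.

Insert 1: appended to row 1. P = [[1]], Q = [[1]].
Insert 6: appended to row 1. P = [[1, 6]], Q = [[1, 2]].
Insert 2: 2 bumps 6 from row 1; 6 starts row 2. P = [[1, 2], [6]], Q = [[1, 2], [3]].
Insert 3: appended to row 1. P = [[1, 2, 3], [6]], Q = [[1, 2, 4], [3]].
Insert 5: appended to row 1. P = [[1, 2, 3, 5], [6]], Q = [[1, 2, 4, 5], [3]].
Insert 4: 4 bumps 5 from row 1; 5 bumps 6 from row 2; 6 starts row 3. P = [[1, 2, 3, 4], [5], [6]], Q = [[1, 2, 4, 5], [3], [6]].

So P = [[1, 2, 3, 4], [5], [6]], Q = [[1, 2, 4, 5], [3], [6]].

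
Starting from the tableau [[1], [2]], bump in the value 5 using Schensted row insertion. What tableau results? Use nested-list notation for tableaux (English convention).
[[1, 5], [2]]

5 is larger than every entry of row 1, so it is appended to row 1. The new tableau is [[1, 5], [2]].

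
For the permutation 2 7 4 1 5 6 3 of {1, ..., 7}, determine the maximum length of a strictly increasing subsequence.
4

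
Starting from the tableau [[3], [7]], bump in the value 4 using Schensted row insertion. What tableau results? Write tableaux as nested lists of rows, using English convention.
[[3, 4], [7]]

4 is larger than every entry of row 1, so it is appended to row 1. The new tableau is [[3, 4], [7]].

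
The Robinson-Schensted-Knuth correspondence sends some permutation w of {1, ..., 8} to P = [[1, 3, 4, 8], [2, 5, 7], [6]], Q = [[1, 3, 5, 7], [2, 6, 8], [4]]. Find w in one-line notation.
Reverse the RSK construction: for i from n down to 1, find the cell of Q containing i, remove the entry at that cell from P, and reverse-bump it up through P; the value ejected from row 1 is w(i).

Step i=8: Q has 8 at row 2, column 3; remove 7 from row 2 of P and reverse-bump: 7 enters row 1 and ejects 4. So w(8) = 4. P is now [[1, 3, 7, 8], [2, 5], [6]].
Step i=7: Q has 7 at row 1, column 4; remove that cell from P, ejecting 8. So w(7) = 8. P is now [[1, 3, 7], [2, 5], [6]].
Step i=6: Q has 6 at row 2, column 2; remove 5 from row 2 of P and reverse-bump: 5 enters row 1 and ejects 3. So w(6) = 3. P is now [[1, 5, 7], [2], [6]].
Step i=5: Q has 5 at row 1, column 3; remove that cell from P, ejecting 7. So w(5) = 7. P is now [[1, 5], [2], [6]].
Step i=4: Q has 4 at row 3, column 1; remove 6 from row 3 of P and reverse-bump: 6 enters row 2 and ejects 2; 2 enters row 1 and ejects 1. So w(4) = 1. P is now [[2, 5], [6]].
Step i=3: Q has 3 at row 1, column 2; remove that cell from P, ejecting 5. So w(3) = 5. P is now [[2], [6]].
Step i=2: Q has 2 at row 2, column 1; remove 6 from row 2 of P and reverse-bump: 6 enters row 1 and ejects 2. So w(2) = 2. P is now [[6]].
Step i=1: Q has 1 at row 1, column 1; remove that cell from P, ejecting 6. So w(1) = 6. P is now [].

So w = 6 2 5 1 7 3 8 4.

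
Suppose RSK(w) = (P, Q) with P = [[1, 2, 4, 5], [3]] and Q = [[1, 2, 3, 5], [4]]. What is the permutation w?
Reverse the RSK construction: for i from n down to 1, find the cell of Q containing i, remove the entry at that cell from P, and reverse-bump it up through P; the value ejected from row 1 is w(i).

Step i=5: Q has 5 at row 1, column 4; remove that cell from P, ejecting 5. So w(5) = 5. P is now [[1, 2, 4], [3]].
Step i=4: Q has 4 at row 2, column 1; remove 3 from row 2 of P and reverse-bump: 3 enters row 1 and ejects 2. So w(4) = 2. P is now [[1, 3, 4]].
Step i=3: Q has 3 at row 1, column 3; remove that cell from P, ejecting 4. So w(3) = 4. P is now [[1, 3]].
Step i=2: Q has 2 at row 1, column 2; remove that cell from P, ejecting 3. So w(2) = 3. P is now [[1]].
Step i=1: Q has 1 at row 1, column 1; remove that cell from P, ejecting 1. So w(1) = 1. P is now [].

So w = 1 3 4 2 5.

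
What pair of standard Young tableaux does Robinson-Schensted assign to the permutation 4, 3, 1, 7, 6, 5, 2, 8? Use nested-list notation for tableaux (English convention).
Insert each entry of the permutation into P by Schensted row insertion, recording in Q the position of each new cell.

After inserting 4: P = [[4]].
After inserting 3: P = [[3], [4]].
After inserting 1: P = [[1], [3], [4]].
After inserting 7: P = [[1, 7], [3], [4]].
After inserting 6: P = [[1, 6], [3, 7], [4]].
After inserting 5: P = [[1, 5], [3, 6], [4, 7]].
After inserting 2: P = [[1, 2], [3, 5], [4, 6], [7]].
After inserting 8: P = [[1, 2, 8], [3, 5], [4, 6], [7]].

So P = [[1, 2, 8], [3, 5], [4, 6], [7]], Q = [[1, 4, 8], [2, 5], [3, 6], [7]].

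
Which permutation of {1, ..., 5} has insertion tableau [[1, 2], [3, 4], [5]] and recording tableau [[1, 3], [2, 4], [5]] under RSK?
3 1 5 4 2

Reverse the RSK construction: for i from n down to 1, find the cell of Q containing i, remove the entry at that cell from P, and reverse-bump it up through P; the value ejected from row 1 is w(i).

Step i=5: Q has 5 at row 3, column 1; remove 5 from row 3 of P and reverse-bump: 5 enters row 2 and ejects 4; 4 enters row 1 and ejects 2. So w(5) = 2. P is now [[1, 4], [3, 5]].
Step i=4: Q has 4 at row 2, column 2; remove 5 from row 2 of P and reverse-bump: 5 enters row 1 and ejects 4. So w(4) = 4. P is now [[1, 5], [3]].
Step i=3: Q has 3 at row 1, column 2; remove that cell from P, ejecting 5. So w(3) = 5. P is now [[1], [3]].
Step i=2: Q has 2 at row 2, column 1; remove 3 from row 2 of P and reverse-bump: 3 enters row 1 and ejects 1. So w(2) = 1. P is now [[3]].
Step i=1: Q has 1 at row 1, column 1; remove that cell from P, ejecting 3. So w(1) = 3. P is now [].

So w = 3 1 5 4 2.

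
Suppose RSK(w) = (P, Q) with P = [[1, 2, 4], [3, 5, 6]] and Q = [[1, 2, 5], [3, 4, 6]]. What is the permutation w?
3 5 1 2 6 4

Reverse the RSK construction: for i from n down to 1, find the cell of Q containing i, remove the entry at that cell from P, and reverse-bump it up through P; the value ejected from row 1 is w(i).

Step i=6: Q has 6 at row 2, column 3; remove 6 from row 2 of P and reverse-bump: 6 enters row 1 and ejects 4. So w(6) = 4. P is now [[1, 2, 6], [3, 5]].
Step i=5: Q has 5 at row 1, column 3; remove that cell from P, ejecting 6. So w(5) = 6. P is now [[1, 2], [3, 5]].
Step i=4: Q has 4 at row 2, column 2; remove 5 from row 2 of P and reverse-bump: 5 enters row 1 and ejects 2. So w(4) = 2. P is now [[1, 5], [3]].
Step i=3: Q has 3 at row 2, column 1; remove 3 from row 2 of P and reverse-bump: 3 enters row 1 and ejects 1. So w(3) = 1. P is now [[3, 5]].
Step i=2: Q has 2 at row 1, column 2; remove that cell from P, ejecting 5. So w(2) = 5. P is now [[3]].
Step i=1: Q has 1 at row 1, column 1; remove that cell from P, ejecting 3. So w(1) = 3. P is now [].

So w = 3 5 1 2 6 4.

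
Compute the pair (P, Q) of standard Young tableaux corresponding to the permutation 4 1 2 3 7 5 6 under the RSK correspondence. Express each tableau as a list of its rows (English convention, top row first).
P = [[1, 2, 3, 5, 6], [4, 7]], Q = [[1, 3, 4, 5, 7], [2, 6]]

Insert each entry of the permutation into P by Schensted row insertion, recording in Q the position of each new cell.

Insert 4: appended to row 1. P = [[4]].
Insert 1: 1 bumps 4 from row 1; 4 starts row 2. P = [[1], [4]].
Insert 2: appended to row 1. P = [[1, 2], [4]].
Insert 3: appended to row 1. P = [[1, 2, 3], [4]].
Insert 7: appended to row 1. P = [[1, 2, 3, 7], [4]].
Insert 5: 5 bumps 7 from row 1; 7 appends to row 2. P = [[1, 2, 3, 5], [4, 7]].
Insert 6: appended to row 1. P = [[1, 2, 3, 5, 6], [4, 7]].

So P = [[1, 2, 3, 5, 6], [4, 7]], Q = [[1, 3, 4, 5, 7], [2, 6]].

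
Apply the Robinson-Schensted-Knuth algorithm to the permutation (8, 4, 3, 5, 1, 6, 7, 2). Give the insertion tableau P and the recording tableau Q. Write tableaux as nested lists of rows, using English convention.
Insert each entry of the permutation into P by Schensted row insertion, recording in Q the position of each new cell.

After inserting 8: P = [[8]].
After inserting 4: P = [[4], [8]].
After inserting 3: P = [[3], [4], [8]].
After inserting 5: P = [[3, 5], [4], [8]].
After inserting 1: P = [[1, 5], [3], [4], [8]].
After inserting 6: P = [[1, 5, 6], [3], [4], [8]].
After inserting 7: P = [[1, 5, 6, 7], [3], [4], [8]].
After inserting 2: P = [[1, 2, 6, 7], [3, 5], [4], [8]].

So P = [[1, 2, 6, 7], [3, 5], [4], [8]], Q = [[1, 4, 6, 7], [2, 8], [3], [5]].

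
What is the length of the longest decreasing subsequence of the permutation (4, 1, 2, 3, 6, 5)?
2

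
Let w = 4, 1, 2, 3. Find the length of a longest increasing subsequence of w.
3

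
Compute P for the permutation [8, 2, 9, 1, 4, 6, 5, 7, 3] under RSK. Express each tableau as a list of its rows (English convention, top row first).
Insert 8: appended to row 1. P = [[8]].
Insert 2: 2 bumps 8 from row 1; 8 starts row 2. P = [[2], [8]].
Insert 9: appended to row 1. P = [[2, 9], [8]].
Insert 1: 1 bumps 2 from row 1; 2 bumps 8 from row 2; 8 starts row 3. P = [[1, 9], [2], [8]].
Insert 4: 4 bumps 9 from row 1; 9 appends to row 2. P = [[1, 4], [2, 9], [8]].
Insert 6: appended to row 1. P = [[1, 4, 6], [2, 9], [8]].
Insert 5: 5 bumps 6 from row 1; 6 bumps 9 from row 2; 9 appends to row 3. P = [[1, 4, 5], [2, 6], [8, 9]].
Insert 7: appended to row 1. P = [[1, 4, 5, 7], [2, 6], [8, 9]].
Insert 3: 3 bumps 4 from row 1; 4 bumps 6 from row 2; 6 bumps 8 from row 3; 8 starts row 4. P = [[1, 3, 5, 7], [2, 4], [6, 9], [8]].

So P = [[1, 3, 5, 7], [2, 4], [6, 9], [8]].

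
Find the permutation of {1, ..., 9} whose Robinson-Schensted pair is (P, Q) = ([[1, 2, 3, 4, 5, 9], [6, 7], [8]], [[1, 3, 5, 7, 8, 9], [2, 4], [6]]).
6 1 8 2 7 3 4 5 9

Reverse RSK: for i = n, n-1, ..., 1, locate i in Q, remove the corresponding corner cell from P, and reverse-bump its entry up through P; the value ejected from row 1 is w(i).

So w = 6 1 8 2 7 3 4 5 9.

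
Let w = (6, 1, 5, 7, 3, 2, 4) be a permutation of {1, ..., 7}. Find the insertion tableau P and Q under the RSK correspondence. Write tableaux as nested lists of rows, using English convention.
P = [[1, 2, 4], [3, 7], [5], [6]], Q = [[1, 3, 4], [2, 7], [5], [6]]

Insert each entry of the permutation into P by Schensted row insertion, recording in Q the position of each new cell.

Insert 6: appended to row 1. P = [[6]].
Insert 1: 1 bumps 6 from row 1; 6 starts row 2. P = [[1], [6]].
Insert 5: appended to row 1. P = [[1, 5], [6]].
Insert 7: appended to row 1. P = [[1, 5, 7], [6]].
Insert 3: 3 bumps 5 from row 1; 5 bumps 6 from row 2; 6 starts row 3. P = [[1, 3, 7], [5], [6]].
Insert 2: 2 bumps 3 from row 1; 3 bumps 5 from row 2; 5 bumps 6 from row 3; 6 starts row 4. P = [[1, 2, 7], [3], [5], [6]].
Insert 4: 4 bumps 7 from row 1; 7 appends to row 2. P = [[1, 2, 4], [3, 7], [5], [6]].

So P = [[1, 2, 4], [3, 7], [5], [6]], Q = [[1, 3, 4], [2, 7], [5], [6]].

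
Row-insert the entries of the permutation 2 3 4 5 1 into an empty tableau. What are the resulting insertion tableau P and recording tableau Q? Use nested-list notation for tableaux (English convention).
P = [[1, 3, 4, 5], [2]], Q = [[1, 2, 3, 4], [5]]

Insert each entry of the permutation into P by Schensted row insertion, recording in Q the position of each new cell.

After inserting 2: P = [[2]].
After inserting 3: P = [[2, 3]].
After inserting 4: P = [[2, 3, 4]].
After inserting 5: P = [[2, 3, 4, 5]].
After inserting 1: P = [[1, 3, 4, 5], [2]].

So P = [[1, 3, 4, 5], [2]], Q = [[1, 2, 3, 4], [5]].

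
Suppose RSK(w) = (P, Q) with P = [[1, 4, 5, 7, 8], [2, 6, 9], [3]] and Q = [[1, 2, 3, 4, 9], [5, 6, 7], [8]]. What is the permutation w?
3 4 6 9 2 5 7 1 8

Reverse the RSK construction: for i from n down to 1, find the cell of Q containing i, remove the entry at that cell from P, and reverse-bump it up through P; the value ejected from row 1 is w(i).

Step i=9: Q has 9 at row 1, column 5; remove that cell from P, ejecting 8. So w(9) = 8. P is now [[1, 4, 5, 7], [2, 6, 9], [3]].
Step i=8: Q has 8 at row 3, column 1; remove 3 from row 3 of P and reverse-bump: 3 enters row 2 and ejects 2; 2 enters row 1 and ejects 1. So w(8) = 1. P is now [[2, 4, 5, 7], [3, 6, 9]].
Step i=7: Q has 7 at row 2, column 3; remove 9 from row 2 of P and reverse-bump: 9 enters row 1 and ejects 7. So w(7) = 7. P is now [[2, 4, 5, 9], [3, 6]].
Step i=6: Q has 6 at row 2, column 2; remove 6 from row 2 of P and reverse-bump: 6 enters row 1 and ejects 5. So w(6) = 5. P is now [[2, 4, 6, 9], [3]].
Step i=5: Q has 5 at row 2, column 1; remove 3 from row 2 of P and reverse-bump: 3 enters row 1 and ejects 2. So w(5) = 2. P is now [[3, 4, 6, 9]].
Step i=4: Q has 4 at row 1, column 4; remove that cell from P, ejecting 9. So w(4) = 9. P is now [[3, 4, 6]].
Step i=3: Q has 3 at row 1, column 3; remove that cell from P, ejecting 6. So w(3) = 6. P is now [[3, 4]].
Step i=2: Q has 2 at row 1, column 2; remove that cell from P, ejecting 4. So w(2) = 4. P is now [[3]].
Step i=1: Q has 1 at row 1, column 1; remove that cell from P, ejecting 3. So w(1) = 3. P is now [].

So w = 3 4 6 9 2 5 7 1 8.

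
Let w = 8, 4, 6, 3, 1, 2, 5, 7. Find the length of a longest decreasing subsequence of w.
4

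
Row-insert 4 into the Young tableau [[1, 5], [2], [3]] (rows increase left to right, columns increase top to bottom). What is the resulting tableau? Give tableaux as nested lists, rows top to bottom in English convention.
[[1, 4], [2, 5], [3]]

In row 1, 4 replaces 5 (the leftmost entry greater than 4); 5 is bumped to row 2. 5 is appended to row 2. The new tableau is [[1, 4], [2, 5], [3]].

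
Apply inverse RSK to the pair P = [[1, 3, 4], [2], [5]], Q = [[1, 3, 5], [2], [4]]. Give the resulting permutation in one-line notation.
5 2 3 1 4

Reverse the RSK construction: for i from n down to 1, find the cell of Q containing i, remove the entry at that cell from P, and reverse-bump it up through P; the value ejected from row 1 is w(i).

Step i=5: Q has 5 at row 1, column 3; remove that cell from P, ejecting 4. So w(5) = 4. P is now [[1, 3], [2], [5]].
Step i=4: Q has 4 at row 3, column 1; remove 5 from row 3 of P and reverse-bump: 5 enters row 2 and ejects 2; 2 enters row 1 and ejects 1. So w(4) = 1. P is now [[2, 3], [5]].
Step i=3: Q has 3 at row 1, column 2; remove that cell from P, ejecting 3. So w(3) = 3. P is now [[2], [5]].
Step i=2: Q has 2 at row 2, column 1; remove 5 from row 2 of P and reverse-bump: 5 enters row 1 and ejects 2. So w(2) = 2. P is now [[5]].
Step i=1: Q has 1 at row 1, column 1; remove that cell from P, ejecting 5. So w(1) = 5. P is now [].

So w = 5 2 3 1 4.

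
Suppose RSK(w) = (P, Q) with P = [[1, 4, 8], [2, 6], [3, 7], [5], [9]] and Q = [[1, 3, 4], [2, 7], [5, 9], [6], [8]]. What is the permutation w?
Reverse RSK: for i = n, n-1, ..., 1, locate i in Q, remove the corresponding corner cell from P, and reverse-bump its entry up through P; the value ejected from row 1 is w(i).

So w = 9 5 7 8 3 2 6 1 4.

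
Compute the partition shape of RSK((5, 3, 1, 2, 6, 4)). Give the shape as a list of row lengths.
Row-insert each entry into an empty tableau.

After inserting 5: P = [[5]].
After inserting 3: P = [[3], [5]].
After inserting 1: P = [[1], [3], [5]].
After inserting 2: P = [[1, 2], [3], [5]].
After inserting 6: P = [[1, 2, 6], [3], [5]].
After inserting 4: P = [[1, 2, 4], [3, 6], [5]].

The final insertion tableau P = [[1, 2, 4], [3, 6], [5]] has shape [3, 2, 1].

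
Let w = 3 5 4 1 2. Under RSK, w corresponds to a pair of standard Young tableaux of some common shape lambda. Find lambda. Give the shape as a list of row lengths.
Row-insert each entry into an empty tableau.

After inserting 3: P = [[3]].
After inserting 5: P = [[3, 5]].
After inserting 4: P = [[3, 4], [5]].
After inserting 1: P = [[1, 4], [3], [5]].
After inserting 2: P = [[1, 2], [3, 4], [5]].

The final insertion tableau P = [[1, 2], [3, 4], [5]] has shape [2, 2, 1].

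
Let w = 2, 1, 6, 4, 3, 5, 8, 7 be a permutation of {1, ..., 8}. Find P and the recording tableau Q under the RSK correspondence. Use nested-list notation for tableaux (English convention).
P = [[1, 3, 5, 7], [2, 4, 8], [6]], Q = [[1, 3, 6, 7], [2, 4, 8], [5]]

Insert each entry of the permutation into P by Schensted row insertion, recording in Q the position of each new cell.

Insert 2: appended to row 1. P = [[2]].
Insert 1: 1 bumps 2 from row 1; 2 starts row 2. P = [[1], [2]].
Insert 6: appended to row 1. P = [[1, 6], [2]].
Insert 4: 4 bumps 6 from row 1; 6 appends to row 2. P = [[1, 4], [2, 6]].
Insert 3: 3 bumps 4 from row 1; 4 bumps 6 from row 2; 6 starts row 3. P = [[1, 3], [2, 4], [6]].
Insert 5: appended to row 1. P = [[1, 3, 5], [2, 4], [6]].
Insert 8: appended to row 1. P = [[1, 3, 5, 8], [2, 4], [6]].
Insert 7: 7 bumps 8 from row 1; 8 appends to row 2. P = [[1, 3, 5, 7], [2, 4, 8], [6]].

So P = [[1, 3, 5, 7], [2, 4, 8], [6]], Q = [[1, 3, 6, 7], [2, 4, 8], [5]].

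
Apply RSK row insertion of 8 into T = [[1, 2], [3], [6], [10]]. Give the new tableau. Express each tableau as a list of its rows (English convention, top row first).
8 is larger than every entry of row 1, so it is appended to row 1. The new tableau is [[1, 2, 8], [3], [6], [10]].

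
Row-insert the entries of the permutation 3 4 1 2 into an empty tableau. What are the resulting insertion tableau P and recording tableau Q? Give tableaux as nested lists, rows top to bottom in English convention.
Insert each entry of the permutation into P by Schensted row insertion, recording in Q the position of each new cell.

After inserting 3: P = [[3]].
After inserting 4: P = [[3, 4]].
After inserting 1: P = [[1, 4], [3]].
After inserting 2: P = [[1, 2], [3, 4]].

So P = [[1, 2], [3, 4]], Q = [[1, 2], [3, 4]].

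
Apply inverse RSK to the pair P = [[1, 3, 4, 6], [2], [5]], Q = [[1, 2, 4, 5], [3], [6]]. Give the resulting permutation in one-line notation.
2 5 3 4 6 1

Reverse the RSK construction: for i from n down to 1, find the cell of Q containing i, remove the entry at that cell from P, and reverse-bump it up through P; the value ejected from row 1 is w(i).

Step i=6: Q has 6 at row 3, column 1; remove 5 from row 3 of P and reverse-bump: 5 enters row 2 and ejects 2; 2 enters row 1 and ejects 1. So w(6) = 1. P is now [[2, 3, 4, 6], [5]].
Step i=5: Q has 5 at row 1, column 4; remove that cell from P, ejecting 6. So w(5) = 6. P is now [[2, 3, 4], [5]].
Step i=4: Q has 4 at row 1, column 3; remove that cell from P, ejecting 4. So w(4) = 4. P is now [[2, 3], [5]].
Step i=3: Q has 3 at row 2, column 1; remove 5 from row 2 of P and reverse-bump: 5 enters row 1 and ejects 3. So w(3) = 3. P is now [[2, 5]].
Step i=2: Q has 2 at row 1, column 2; remove that cell from P, ejecting 5. So w(2) = 5. P is now [[2]].
Step i=1: Q has 1 at row 1, column 1; remove that cell from P, ejecting 2. So w(1) = 2. P is now [].

So w = 2 5 3 4 6 1.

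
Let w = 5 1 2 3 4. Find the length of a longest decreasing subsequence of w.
2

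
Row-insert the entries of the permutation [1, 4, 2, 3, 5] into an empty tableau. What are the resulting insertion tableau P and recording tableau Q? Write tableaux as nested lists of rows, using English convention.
Insert each entry of the permutation into P by Schensted row insertion, recording in Q the position of each new cell.

Insert 1: appended to row 1. P = [[1]].
Insert 4: appended to row 1. P = [[1, 4]].
Insert 2: 2 bumps 4 from row 1; 4 starts row 2. P = [[1, 2], [4]].
Insert 3: appended to row 1. P = [[1, 2, 3], [4]].
Insert 5: appended to row 1. P = [[1, 2, 3, 5], [4]].

So P = [[1, 2, 3, 5], [4]], Q = [[1, 2, 4, 5], [3]].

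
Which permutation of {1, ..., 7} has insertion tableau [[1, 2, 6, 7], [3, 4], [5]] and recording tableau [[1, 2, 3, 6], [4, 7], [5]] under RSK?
3 5 6 4 1 7 2

Reverse the RSK construction: for i from n down to 1, find the cell of Q containing i, remove the entry at that cell from P, and reverse-bump it up through P; the value ejected from row 1 is w(i).

Step i=7: Q has 7 at row 2, column 2; remove 4 from row 2 of P and reverse-bump: 4 enters row 1 and ejects 2. So w(7) = 2. P is now [[1, 4, 6, 7], [3], [5]].
Step i=6: Q has 6 at row 1, column 4; remove that cell from P, ejecting 7. So w(6) = 7. P is now [[1, 4, 6], [3], [5]].
Step i=5: Q has 5 at row 3, column 1; remove 5 from row 3 of P and reverse-bump: 5 enters row 2 and ejects 3; 3 enters row 1 and ejects 1. So w(5) = 1. P is now [[3, 4, 6], [5]].
Step i=4: Q has 4 at row 2, column 1; remove 5 from row 2 of P and reverse-bump: 5 enters row 1 and ejects 4. So w(4) = 4. P is now [[3, 5, 6]].
Step i=3: Q has 3 at row 1, column 3; remove that cell from P, ejecting 6. So w(3) = 6. P is now [[3, 5]].
Step i=2: Q has 2 at row 1, column 2; remove that cell from P, ejecting 5. So w(2) = 5. P is now [[3]].
Step i=1: Q has 1 at row 1, column 1; remove that cell from P, ejecting 3. So w(1) = 3. P is now [].

So w = 3 5 6 4 1 7 2.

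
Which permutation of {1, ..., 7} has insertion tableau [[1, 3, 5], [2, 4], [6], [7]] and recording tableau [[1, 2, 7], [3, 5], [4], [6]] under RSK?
Reverse the RSK construction: for i from n down to 1, find the cell of Q containing i, remove the entry at that cell from P, and reverse-bump it up through P; the value ejected from row 1 is w(i).

Step i=7: Q has 7 at row 1, column 3; remove that cell from P, ejecting 5. So w(7) = 5. P is now [[1, 3], [2, 4], [6], [7]].
Step i=6: Q has 6 at row 4, column 1; remove 7 from row 4 of P and reverse-bump: 7 enters row 3 and ejects 6; 6 enters row 2 and ejects 4; 4 enters row 1 and ejects 3. So w(6) = 3. P is now [[1, 4], [2, 6], [7]].
Step i=5: Q has 5 at row 2, column 2; remove 6 from row 2 of P and reverse-bump: 6 enters row 1 and ejects 4. So w(5) = 4. P is now [[1, 6], [2], [7]].
Step i=4: Q has 4 at row 3, column 1; remove 7 from row 3 of P and reverse-bump: 7 enters row 2 and ejects 2; 2 enters row 1 and ejects 1. So w(4) = 1. P is now [[2, 6], [7]].
Step i=3: Q has 3 at row 2, column 1; remove 7 from row 2 of P and reverse-bump: 7 enters row 1 and ejects 6. So w(3) = 6. P is now [[2, 7]].
Step i=2: Q has 2 at row 1, column 2; remove that cell from P, ejecting 7. So w(2) = 7. P is now [[2]].
Step i=1: Q has 1 at row 1, column 1; remove that cell from P, ejecting 2. So w(1) = 2. P is now [].

So w = 2 7 6 1 4 3 5.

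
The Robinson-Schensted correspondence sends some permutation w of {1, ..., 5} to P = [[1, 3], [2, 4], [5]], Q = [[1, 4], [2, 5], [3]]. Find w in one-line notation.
5 2 1 4 3

Reverse the RSK construction: for i from n down to 1, find the cell of Q containing i, remove the entry at that cell from P, and reverse-bump it up through P; the value ejected from row 1 is w(i).

Step i=5: Q has 5 at row 2, column 2; remove 4 from row 2 of P and reverse-bump: 4 enters row 1 and ejects 3. So w(5) = 3. P is now [[1, 4], [2], [5]].
Step i=4: Q has 4 at row 1, column 2; remove that cell from P, ejecting 4. So w(4) = 4. P is now [[1], [2], [5]].
Step i=3: Q has 3 at row 3, column 1; remove 5 from row 3 of P and reverse-bump: 5 enters row 2 and ejects 2; 2 enters row 1 and ejects 1. So w(3) = 1. P is now [[2], [5]].
Step i=2: Q has 2 at row 2, column 1; remove 5 from row 2 of P and reverse-bump: 5 enters row 1 and ejects 2. So w(2) = 2. P is now [[5]].
Step i=1: Q has 1 at row 1, column 1; remove that cell from P, ejecting 5. So w(1) = 5. P is now [].

So w = 5 2 1 4 3.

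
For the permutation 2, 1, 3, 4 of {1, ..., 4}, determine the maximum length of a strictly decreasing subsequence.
2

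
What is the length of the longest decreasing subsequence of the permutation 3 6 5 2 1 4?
4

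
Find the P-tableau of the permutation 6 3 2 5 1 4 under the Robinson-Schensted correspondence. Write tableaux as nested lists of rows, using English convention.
Insert 6: appended to row 1. P = [[6]].
Insert 3: 3 bumps 6 from row 1; 6 starts row 2. P = [[3], [6]].
Insert 2: 2 bumps 3 from row 1; 3 bumps 6 from row 2; 6 starts row 3. P = [[2], [3], [6]].
Insert 5: appended to row 1. P = [[2, 5], [3], [6]].
Insert 1: 1 bumps 2 from row 1; 2 bumps 3 from row 2; 3 bumps 6 from row 3; 6 starts row 4. P = [[1, 5], [2], [3], [6]].
Insert 4: 4 bumps 5 from row 1; 5 appends to row 2. P = [[1, 4], [2, 5], [3], [6]].

So P = [[1, 4], [2, 5], [3], [6]].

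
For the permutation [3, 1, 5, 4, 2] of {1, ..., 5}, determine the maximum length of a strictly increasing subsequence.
2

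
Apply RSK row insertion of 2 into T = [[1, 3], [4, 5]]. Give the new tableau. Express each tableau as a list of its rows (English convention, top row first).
In row 1, 2 replaces 3 (the leftmost entry greater than 2); 3 is bumped to row 2. In row 2, 3 replaces 4 (the leftmost entry greater than 3); 4 is bumped to row 3. 4 starts a new row 3. The new tableau is [[1, 2], [3, 5], [4]].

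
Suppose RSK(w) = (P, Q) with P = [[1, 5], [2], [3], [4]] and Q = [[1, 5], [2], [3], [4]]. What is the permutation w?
4 3 2 1 5

Reverse the RSK construction: for i from n down to 1, find the cell of Q containing i, remove the entry at that cell from P, and reverse-bump it up through P; the value ejected from row 1 is w(i).

Step i=5: Q has 5 at row 1, column 2; remove that cell from P, ejecting 5. So w(5) = 5. P is now [[1], [2], [3], [4]].
Step i=4: Q has 4 at row 4, column 1; remove 4 from row 4 of P and reverse-bump: 4 enters row 3 and ejects 3; 3 enters row 2 and ejects 2; 2 enters row 1 and ejects 1. So w(4) = 1. P is now [[2], [3], [4]].
Step i=3: Q has 3 at row 3, column 1; remove 4 from row 3 of P and reverse-bump: 4 enters row 2 and ejects 3; 3 enters row 1 and ejects 2. So w(3) = 2. P is now [[3], [4]].
Step i=2: Q has 2 at row 2, column 1; remove 4 from row 2 of P and reverse-bump: 4 enters row 1 and ejects 3. So w(2) = 3. P is now [[4]].
Step i=1: Q has 1 at row 1, column 1; remove that cell from P, ejecting 4. So w(1) = 4. P is now [].

So w = 4 3 2 1 5.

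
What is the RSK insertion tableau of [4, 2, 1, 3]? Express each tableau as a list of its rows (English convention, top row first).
P = [[1, 3], [2], [4]]

Insert 4: appended to row 1. P = [[4]].
Insert 2: 2 bumps 4 from row 1; 4 starts row 2. P = [[2], [4]].
Insert 1: 1 bumps 2 from row 1; 2 bumps 4 from row 2; 4 starts row 3. P = [[1], [2], [4]].
Insert 3: appended to row 1. P = [[1, 3], [2], [4]].

So P = [[1, 3], [2], [4]].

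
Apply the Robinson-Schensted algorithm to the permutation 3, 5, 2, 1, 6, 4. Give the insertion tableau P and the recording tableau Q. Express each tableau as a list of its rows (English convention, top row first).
Insert each entry of the permutation into P by Schensted row insertion, recording in Q the position of each new cell.

Insert 3: appended to row 1. P = [[3]].
Insert 5: appended to row 1. P = [[3, 5]].
Insert 2: 2 bumps 3 from row 1; 3 starts row 2. P = [[2, 5], [3]].
Insert 1: 1 bumps 2 from row 1; 2 bumps 3 from row 2; 3 starts row 3. P = [[1, 5], [2], [3]].
Insert 6: appended to row 1. P = [[1, 5, 6], [2], [3]].
Insert 4: 4 bumps 5 from row 1; 5 appends to row 2. P = [[1, 4, 6], [2, 5], [3]].

So P = [[1, 4, 6], [2, 5], [3]], Q = [[1, 2, 5], [3, 6], [4]].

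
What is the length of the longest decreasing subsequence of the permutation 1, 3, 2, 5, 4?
2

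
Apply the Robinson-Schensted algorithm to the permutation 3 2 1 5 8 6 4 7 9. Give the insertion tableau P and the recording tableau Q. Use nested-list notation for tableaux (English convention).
Insert each entry of the permutation into P by Schensted row insertion, recording in Q the position of each new cell.

After inserting 3: P = [[3]].
After inserting 2: P = [[2], [3]].
After inserting 1: P = [[1], [2], [3]].
After inserting 5: P = [[1, 5], [2], [3]].
After inserting 8: P = [[1, 5, 8], [2], [3]].
After inserting 6: P = [[1, 5, 6], [2, 8], [3]].
After inserting 4: P = [[1, 4, 6], [2, 5], [3, 8]].
After inserting 7: P = [[1, 4, 6, 7], [2, 5], [3, 8]].
After inserting 9: P = [[1, 4, 6, 7, 9], [2, 5], [3, 8]].

So P = [[1, 4, 6, 7, 9], [2, 5], [3, 8]], Q = [[1, 4, 5, 8, 9], [2, 6], [3, 7]].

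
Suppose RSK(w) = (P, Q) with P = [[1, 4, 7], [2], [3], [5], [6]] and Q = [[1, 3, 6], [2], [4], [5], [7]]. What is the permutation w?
6 3 5 4 2 7 1

Reverse RSK: for i = n, n-1, ..., 1, locate i in Q, remove the corresponding corner cell from P, and reverse-bump its entry up through P; the value ejected from row 1 is w(i).

So w = 6 3 5 4 2 7 1.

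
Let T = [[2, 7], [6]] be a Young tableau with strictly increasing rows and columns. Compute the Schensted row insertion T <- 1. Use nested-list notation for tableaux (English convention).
[[1, 7], [2], [6]]

In row 1, 1 replaces 2 (the leftmost entry greater than 1); 2 is bumped to row 2. In row 2, 2 replaces 6 (the leftmost entry greater than 2); 6 is bumped to row 3. 6 starts a new row 3. The new tableau is [[1, 7], [2], [6]].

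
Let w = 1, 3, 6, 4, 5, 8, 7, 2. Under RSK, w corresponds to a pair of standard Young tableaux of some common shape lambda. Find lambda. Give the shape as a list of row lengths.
Row-insert each entry into an empty tableau.

After inserting 1: P = [[1]].
After inserting 3: P = [[1, 3]].
After inserting 6: P = [[1, 3, 6]].
After inserting 4: P = [[1, 3, 4], [6]].
After inserting 5: P = [[1, 3, 4, 5], [6]].
After inserting 8: P = [[1, 3, 4, 5, 8], [6]].
After inserting 7: P = [[1, 3, 4, 5, 7], [6, 8]].
After inserting 2: P = [[1, 2, 4, 5, 7], [3, 8], [6]].

The final insertion tableau P = [[1, 2, 4, 5, 7], [3, 8], [6]] has shape [5, 2, 1].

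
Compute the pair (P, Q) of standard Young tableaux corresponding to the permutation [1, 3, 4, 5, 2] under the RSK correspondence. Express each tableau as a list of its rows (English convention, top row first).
P = [[1, 2, 4, 5], [3]], Q = [[1, 2, 3, 4], [5]]

Insert each entry of the permutation into P by Schensted row insertion, recording in Q the position of each new cell.

After inserting 1: P = [[1]].
After inserting 3: P = [[1, 3]].
After inserting 4: P = [[1, 3, 4]].
After inserting 5: P = [[1, 3, 4, 5]].
After inserting 2: P = [[1, 2, 4, 5], [3]].

So P = [[1, 2, 4, 5], [3]], Q = [[1, 2, 3, 4], [5]].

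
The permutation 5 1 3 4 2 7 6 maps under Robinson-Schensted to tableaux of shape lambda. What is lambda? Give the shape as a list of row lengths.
[4, 2, 1]

RSK row insertion gives P = [[1, 2, 4, 6], [3, 7], [5]], which has shape [4, 2, 1].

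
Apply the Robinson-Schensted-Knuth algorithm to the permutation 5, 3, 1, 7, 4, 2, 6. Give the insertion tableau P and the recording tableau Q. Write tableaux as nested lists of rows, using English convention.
P = [[1, 2, 6], [3, 4], [5, 7]], Q = [[1, 4, 7], [2, 5], [3, 6]]

Insert each entry of the permutation into P by Schensted row insertion, recording in Q the position of each new cell.

Insert 5: appended to row 1. P = [[5]].
Insert 3: 3 bumps 5 from row 1; 5 starts row 2. P = [[3], [5]].
Insert 1: 1 bumps 3 from row 1; 3 bumps 5 from row 2; 5 starts row 3. P = [[1], [3], [5]].
Insert 7: appended to row 1. P = [[1, 7], [3], [5]].
Insert 4: 4 bumps 7 from row 1; 7 appends to row 2. P = [[1, 4], [3, 7], [5]].
Insert 2: 2 bumps 4 from row 1; 4 bumps 7 from row 2; 7 appends to row 3. P = [[1, 2], [3, 4], [5, 7]].
Insert 6: appended to row 1. P = [[1, 2, 6], [3, 4], [5, 7]].

So P = [[1, 2, 6], [3, 4], [5, 7]], Q = [[1, 4, 7], [2, 5], [3, 6]].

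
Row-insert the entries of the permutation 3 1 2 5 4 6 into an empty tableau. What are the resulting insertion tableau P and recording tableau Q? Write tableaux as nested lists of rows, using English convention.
Insert each entry of the permutation into P by Schensted row insertion, recording in Q the position of each new cell.

Insert 3: appended to row 1. P = [[3]], Q = [[1]].
Insert 1: 1 bumps 3 from row 1; 3 starts row 2. P = [[1], [3]], Q = [[1], [2]].
Insert 2: appended to row 1. P = [[1, 2], [3]], Q = [[1, 3], [2]].
Insert 5: appended to row 1. P = [[1, 2, 5], [3]], Q = [[1, 3, 4], [2]].
Insert 4: 4 bumps 5 from row 1; 5 appends to row 2. P = [[1, 2, 4], [3, 5]], Q = [[1, 3, 4], [2, 5]].
Insert 6: appended to row 1. P = [[1, 2, 4, 6], [3, 5]], Q = [[1, 3, 4, 6], [2, 5]].

So P = [[1, 2, 4, 6], [3, 5]], Q = [[1, 3, 4, 6], [2, 5]].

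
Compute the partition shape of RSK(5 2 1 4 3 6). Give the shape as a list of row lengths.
[3, 2, 1]

Row-insert each entry into an empty tableau.

After inserting 5: P = [[5]].
After inserting 2: P = [[2], [5]].
After inserting 1: P = [[1], [2], [5]].
After inserting 4: P = [[1, 4], [2], [5]].
After inserting 3: P = [[1, 3], [2, 4], [5]].
After inserting 6: P = [[1, 3, 6], [2, 4], [5]].

The final insertion tableau P = [[1, 3, 6], [2, 4], [5]] has shape [3, 2, 1].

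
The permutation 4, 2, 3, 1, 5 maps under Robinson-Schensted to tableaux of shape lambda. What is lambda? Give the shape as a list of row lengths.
[3, 1, 1]

Row-insert each entry into an empty tableau.

After inserting 4: P = [[4]].
After inserting 2: P = [[2], [4]].
After inserting 3: P = [[2, 3], [4]].
After inserting 1: P = [[1, 3], [2], [4]].
After inserting 5: P = [[1, 3, 5], [2], [4]].

The final insertion tableau P = [[1, 3, 5], [2], [4]] has shape [3, 1, 1].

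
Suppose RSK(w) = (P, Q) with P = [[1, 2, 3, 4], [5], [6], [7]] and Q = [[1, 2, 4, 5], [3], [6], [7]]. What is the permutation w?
1 7 2 3 6 5 4

Reverse the RSK construction: for i from n down to 1, find the cell of Q containing i, remove the entry at that cell from P, and reverse-bump it up through P; the value ejected from row 1 is w(i).

Step i=7: Q has 7 at row 4, column 1; remove 7 from row 4 of P and reverse-bump: 7 enters row 3 and ejects 6; 6 enters row 2 and ejects 5; 5 enters row 1 and ejects 4. So w(7) = 4. P is now [[1, 2, 3, 5], [6], [7]].
Step i=6: Q has 6 at row 3, column 1; remove 7 from row 3 of P and reverse-bump: 7 enters row 2 and ejects 6; 6 enters row 1 and ejects 5. So w(6) = 5. P is now [[1, 2, 3, 6], [7]].
Step i=5: Q has 5 at row 1, column 4; remove that cell from P, ejecting 6. So w(5) = 6. P is now [[1, 2, 3], [7]].
Step i=4: Q has 4 at row 1, column 3; remove that cell from P, ejecting 3. So w(4) = 3. P is now [[1, 2], [7]].
Step i=3: Q has 3 at row 2, column 1; remove 7 from row 2 of P and reverse-bump: 7 enters row 1 and ejects 2. So w(3) = 2. P is now [[1, 7]].
Step i=2: Q has 2 at row 1, column 2; remove that cell from P, ejecting 7. So w(2) = 7. P is now [[1]].
Step i=1: Q has 1 at row 1, column 1; remove that cell from P, ejecting 1. So w(1) = 1. P is now [].

So w = 1 7 2 3 6 5 4.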